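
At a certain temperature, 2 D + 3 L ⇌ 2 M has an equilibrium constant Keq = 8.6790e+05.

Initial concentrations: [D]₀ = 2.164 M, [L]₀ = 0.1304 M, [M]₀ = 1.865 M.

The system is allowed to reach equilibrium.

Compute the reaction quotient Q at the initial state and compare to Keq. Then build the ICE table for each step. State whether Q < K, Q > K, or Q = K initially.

Q₀ = 335; Q < K (proceeds forward)

Q₀ = 335 vs Keq = 8.6790e+05 ⇒ Q<K, forward
Step 1:
                  D         L         M
  I           2.164    0.1304     1.865
  C        -0.08026   -0.1204   0.08026
  E           2.084   0.01001     1.945
  solve Keq expr → x = 0.04013; check Q = 8.6790e+05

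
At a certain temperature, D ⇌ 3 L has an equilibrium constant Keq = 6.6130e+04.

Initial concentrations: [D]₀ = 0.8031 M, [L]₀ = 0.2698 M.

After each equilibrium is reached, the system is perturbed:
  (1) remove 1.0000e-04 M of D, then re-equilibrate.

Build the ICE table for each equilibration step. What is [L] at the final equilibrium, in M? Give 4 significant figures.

[L]_eq = 2.678 M

Q₀ = 0.02445 vs Keq = 6.6130e+04 ⇒ Q<K, forward
Step 1:
                    D           L
  init         0.8031      0.2698
  Δ           -0.8028       2.408
  eq       2.9050e-04       2.678
  solve Keq expr → x = 0.8028; check Q = 6.6130e+04
Then remove 1.0000e-04 M of D.
Step 2:
                    D           L
  init     1.9050e-04       2.678
  Δ        9.9902e-05 -2.9971e-04
  eq       2.9040e-04       2.678
  solve Keq expr → x = -9.9902e-05; check Q = 6.6130e+04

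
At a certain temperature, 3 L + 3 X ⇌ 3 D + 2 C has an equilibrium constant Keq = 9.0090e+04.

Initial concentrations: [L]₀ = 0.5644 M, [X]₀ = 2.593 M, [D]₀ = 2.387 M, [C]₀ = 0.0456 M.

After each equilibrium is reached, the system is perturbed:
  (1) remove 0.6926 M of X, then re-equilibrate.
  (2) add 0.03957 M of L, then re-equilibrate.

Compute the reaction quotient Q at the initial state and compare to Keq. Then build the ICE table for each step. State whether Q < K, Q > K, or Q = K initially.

Q₀ = 0.009022 vs Keq = 9.0090e+04 ⇒ Q<K, forward
Step 1:
                    L           X           D           C
  Initial      0.5644       2.593       2.387      0.0456
  Change      -0.5467     -0.5467      0.5467      0.3645
  Equil       0.01765       2.046       2.934      0.4101
  solve Keq expr → x = 0.1822; check Q = 9.0090e+04
Then remove 0.6926 M of X.
Step 2:
                    L           X           D           C
  Initial     0.01765       1.354       2.934      0.4101
  Change     0.008542    0.008542   -0.008542   -0.005695
  Equil        0.0262       1.362       2.925      0.4044
  solve Keq expr → x = -0.002847; check Q = 9.0090e+04
Then add 0.03957 M of L.
Step 3:
                    L           X           D           C
  Initial     0.06577       1.362       2.925      0.4044
  Change     -0.03738    -0.03738     0.03738     0.02492
  Equil       0.02839       1.325       2.963      0.4293
  solve Keq expr → x = 0.01246; check Q = 9.0090e+04

Q₀ = 0.009022; Q < K (proceeds forward)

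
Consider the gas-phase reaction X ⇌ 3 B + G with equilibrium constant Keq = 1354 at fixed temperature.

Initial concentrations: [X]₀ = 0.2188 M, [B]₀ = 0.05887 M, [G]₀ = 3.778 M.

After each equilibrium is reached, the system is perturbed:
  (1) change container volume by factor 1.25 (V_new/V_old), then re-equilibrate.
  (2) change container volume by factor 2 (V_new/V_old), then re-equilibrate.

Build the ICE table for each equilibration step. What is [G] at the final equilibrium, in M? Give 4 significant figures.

Q₀ = 0.003523 vs Keq = 1354 ⇒ Q<K, forward
Step 1:
                   X          B          G
  init        0.2188    0.05887      3.778
  Δ          -0.2177     0.6532     0.2177
  eq        0.001065     0.7121      3.996
  solve Keq expr → x = 0.2177; check Q = 1354
Then change container volume by factor 1.25 (V_new/V_old).
Step 2:
                   X          B          G
  init    8.5240e-04     0.5697      3.197
  Δ       -4.1306e-04   0.001239 4.1306e-04
  eq      4.3934e-04     0.5709      3.197
  solve Keq expr → x = 4.1306e-04; check Q = 1354
Then change container volume by factor 2 (V_new/V_old).
Step 3:
                   X          B          G
  init    2.1967e-04     0.2854      1.599
  Δ       -1.9204e-04 5.7612e-04 1.9204e-04
  eq      2.7629e-05      0.286      1.599
  solve Keq expr → x = 1.9204e-04; check Q = 1354

[G]_eq = 1.599 M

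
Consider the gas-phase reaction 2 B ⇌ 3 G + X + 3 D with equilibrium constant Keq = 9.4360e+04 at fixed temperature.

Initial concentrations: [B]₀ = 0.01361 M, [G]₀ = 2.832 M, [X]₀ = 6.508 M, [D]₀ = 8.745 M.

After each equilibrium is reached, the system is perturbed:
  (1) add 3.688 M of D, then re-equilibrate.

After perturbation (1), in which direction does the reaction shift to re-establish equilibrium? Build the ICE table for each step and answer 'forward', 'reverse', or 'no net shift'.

Direction: reverse

Q₀ = 5.3369e+08 vs Keq = 9.4360e+04 ⇒ Q>K, reverse
Step 1:
                   B          G          X          D
  init       0.01361      2.832      6.508      8.745
  Δ           0.5223    -0.7835    -0.2612    -0.7835
  eq          0.5359      2.049      6.247      7.962
  solve Keq expr → x = -0.2612; check Q = 9.4360e+04
Then add 3.688 M of D.
Step 2:
                   B          G          X          D
  init        0.5359      2.049      6.247      11.65
  Δ           0.1893     -0.284   -0.09465     -0.284
  eq          0.7252      1.765      6.152      11.37
  solve Keq expr → x = -0.09465; check Q = 9.4360e+04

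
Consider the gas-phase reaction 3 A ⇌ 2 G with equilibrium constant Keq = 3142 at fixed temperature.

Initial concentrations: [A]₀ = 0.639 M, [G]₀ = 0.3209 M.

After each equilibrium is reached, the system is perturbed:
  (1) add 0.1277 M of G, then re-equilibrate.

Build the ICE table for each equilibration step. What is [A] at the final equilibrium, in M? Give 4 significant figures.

[A]_eq = 0.06051 M

Q₀ = 0.3947 vs Keq = 3142 ⇒ Q<K, forward
Step 1:
                    A           G
  init          0.639      0.3209
  Δ           -0.5846      0.3898
  eq          0.05437      0.7107
  solve Keq expr → x = 0.1949; check Q = 3142
Then add 0.1277 M of G.
Step 2:
                    A           G
  init        0.05437      0.8384
  Δ          0.006135    -0.00409
  eq          0.06051      0.8343
  solve Keq expr → x = -0.002045; check Q = 3142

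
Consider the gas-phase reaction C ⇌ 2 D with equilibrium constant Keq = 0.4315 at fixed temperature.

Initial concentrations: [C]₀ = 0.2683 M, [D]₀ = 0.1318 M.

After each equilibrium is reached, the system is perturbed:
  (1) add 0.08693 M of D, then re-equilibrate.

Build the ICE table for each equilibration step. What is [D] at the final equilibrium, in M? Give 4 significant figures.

[D]_eq = 0.31 M

Q₀ = 0.06475 vs Keq = 0.4315 ⇒ Q<K, forward
Step 1:
                    C           D
  init         0.2683      0.1318
  Δ          -0.07755      0.1551
  eq           0.1908      0.2869
  solve Keq expr → x = 0.07755; check Q = 0.4315
Then add 0.08693 M of D.
Step 2:
                    C           D
  init         0.1908      0.3738
  Δ           0.03193    -0.06385
  eq           0.2227        0.31
  solve Keq expr → x = -0.03193; check Q = 0.4315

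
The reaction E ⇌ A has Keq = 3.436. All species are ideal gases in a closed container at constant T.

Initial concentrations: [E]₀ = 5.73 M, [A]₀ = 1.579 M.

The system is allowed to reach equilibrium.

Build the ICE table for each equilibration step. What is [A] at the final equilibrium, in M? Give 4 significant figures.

[A]_eq = 5.661 M

Q₀ = 0.2756 vs Keq = 3.436 ⇒ Q<K, forward
Step 1:
                    E           A
  Initial        5.73       1.579
  Change       -4.082       4.082
  Equil         1.648       5.661
  solve Keq expr → x = 4.082; check Q = 3.436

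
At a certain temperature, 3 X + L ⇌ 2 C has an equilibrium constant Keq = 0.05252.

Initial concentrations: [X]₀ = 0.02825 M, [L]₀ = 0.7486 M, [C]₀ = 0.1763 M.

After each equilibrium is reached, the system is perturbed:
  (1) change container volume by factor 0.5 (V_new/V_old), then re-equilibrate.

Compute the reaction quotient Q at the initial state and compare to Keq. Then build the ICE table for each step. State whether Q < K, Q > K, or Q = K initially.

Q₀ = 1842; Q > K (proceeds reverse)

Q₀ = 1842 vs Keq = 0.05252 ⇒ Q>K, reverse
Step 1:
                    X           L           C
  init        0.02825      0.7486      0.1763
  Δ            0.2248     0.07492     -0.1498
  eq            0.253      0.8235     0.02647
  solve Keq expr → x = -0.07492; check Q = 0.05252
Then change container volume by factor 0.5 (V_new/V_old).
Step 2:
                    X           L           C
  init          0.506       1.647     0.05293
  Δ          -0.05395    -0.01798     0.03597
  eq            0.452       1.629      0.0889
  solve Keq expr → x = 0.01798; check Q = 0.05252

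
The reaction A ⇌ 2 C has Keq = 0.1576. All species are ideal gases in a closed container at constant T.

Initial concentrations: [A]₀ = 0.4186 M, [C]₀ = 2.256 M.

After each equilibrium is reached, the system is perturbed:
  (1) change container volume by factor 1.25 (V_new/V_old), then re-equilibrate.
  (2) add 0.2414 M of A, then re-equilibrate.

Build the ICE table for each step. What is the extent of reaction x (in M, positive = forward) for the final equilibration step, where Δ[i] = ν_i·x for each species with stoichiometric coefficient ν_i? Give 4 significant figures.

x = 0.02051 M

Q₀ = 12.16 vs Keq = 0.1576 ⇒ Q>K, reverse
Step 1:
                   A          C
  I           0.4186      2.256
  C           0.9001       -1.8
  E            1.319     0.4559
  solve Keq expr → x = -0.9001; check Q = 0.1576
Then change container volume by factor 1.25 (V_new/V_old).
Step 2:
                   A          C
  I            1.055     0.3647
  C         -0.01962    0.03924
  E            1.035     0.4039
  solve Keq expr → x = 0.01962; check Q = 0.1576
Then add 0.2414 M of A.
Step 3:
                   A          C
  I            1.277     0.4039
  C         -0.02051    0.04101
  E            1.256     0.4449
  solve Keq expr → x = 0.02051; check Q = 0.1576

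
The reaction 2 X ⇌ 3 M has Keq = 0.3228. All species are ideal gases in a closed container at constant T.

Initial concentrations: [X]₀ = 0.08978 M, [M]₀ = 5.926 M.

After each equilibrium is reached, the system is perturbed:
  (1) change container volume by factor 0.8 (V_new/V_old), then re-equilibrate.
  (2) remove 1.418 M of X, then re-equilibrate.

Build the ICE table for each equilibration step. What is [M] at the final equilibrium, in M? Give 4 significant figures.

[M]_eq = 1.342 M

Q₀ = 2.5818e+04 vs Keq = 0.3228 ⇒ Q>K, reverse
Step 1:
                    X           M
  Initial     0.08978       5.926
  Change        2.984      -4.476
  Equil         3.074        1.45
  solve Keq expr → x = -1.492; check Q = 0.3228
Then change container volume by factor 0.8 (V_new/V_old).
Step 2:
                    X           M
  Initial       3.842       1.813
  Change      0.07255     -0.1088
  Equil         3.915       1.704
  solve Keq expr → x = -0.03627; check Q = 0.3228
Then remove 1.418 M of X.
Step 3:
                    X           M
  Initial       2.497       1.704
  Change        0.241     -0.3614
  Equil         2.738       1.342
  solve Keq expr → x = -0.1205; check Q = 0.3228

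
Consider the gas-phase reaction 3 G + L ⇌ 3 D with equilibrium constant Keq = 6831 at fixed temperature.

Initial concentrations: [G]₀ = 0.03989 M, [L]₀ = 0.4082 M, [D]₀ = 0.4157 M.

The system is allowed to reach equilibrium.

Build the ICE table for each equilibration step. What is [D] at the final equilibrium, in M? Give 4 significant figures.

[D]_eq = 0.4253 M

Q₀ = 2773 vs Keq = 6831 ⇒ Q<K, forward
Step 1:
                    G           L           D
  I           0.03989      0.4082      0.4157
  C         -0.009595   -0.003198    0.009595
  E            0.0303       0.405      0.4253
  solve Keq expr → x = 0.003198; check Q = 6831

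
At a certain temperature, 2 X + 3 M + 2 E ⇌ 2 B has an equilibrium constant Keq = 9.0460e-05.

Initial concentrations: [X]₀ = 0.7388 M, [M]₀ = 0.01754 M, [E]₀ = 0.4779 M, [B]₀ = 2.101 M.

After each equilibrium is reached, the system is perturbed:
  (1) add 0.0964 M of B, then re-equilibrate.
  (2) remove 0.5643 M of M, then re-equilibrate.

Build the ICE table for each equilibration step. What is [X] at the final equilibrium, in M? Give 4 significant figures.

[X]_eq = 2.703 M

Q₀ = 6.5620e+06 vs Keq = 9.0460e-05 ⇒ Q>K, reverse
Step 1:
                    X           M           E           B
  init         0.7388     0.01754      0.4779       2.101
  Δ             1.838       2.758       1.838      -1.838
  eq            2.577       2.775       2.316      0.2625
  solve Keq expr → x = -0.9192; check Q = 9.0460e-05
Then add 0.0964 M of B.
Step 2:
                    X           M           E           B
  init          2.577       2.775       2.316      0.3589
  Δ           0.06672      0.1001     0.06672    -0.06672
  eq            2.644       2.875       2.383      0.2922
  solve Keq expr → x = -0.03336; check Q = 9.0460e-05
Then remove 0.5643 M of M.
Step 3:
                    X           M           E           B
  init          2.644       2.311       2.383      0.2922
  Δ           0.05888     0.08832     0.05888    -0.05888
  eq            2.703       2.399       2.442      0.2333
  solve Keq expr → x = -0.02944; check Q = 9.0460e-05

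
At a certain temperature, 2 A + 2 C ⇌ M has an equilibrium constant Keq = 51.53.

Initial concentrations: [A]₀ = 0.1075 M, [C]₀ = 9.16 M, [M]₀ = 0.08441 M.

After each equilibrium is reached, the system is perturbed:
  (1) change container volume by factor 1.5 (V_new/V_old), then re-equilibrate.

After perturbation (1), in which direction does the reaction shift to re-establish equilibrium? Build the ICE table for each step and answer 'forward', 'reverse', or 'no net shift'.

Direction: reverse

Q₀ = 0.08705 vs Keq = 51.53 ⇒ Q<K, forward
Step 1:
                   A          C          M
  Initial     0.1075       9.16    0.08441
  Change     -0.1018    -0.1018    0.05092
  Equil     0.005658      9.058     0.1353
  solve Keq expr → x = 0.05092; check Q = 51.53
Then change container volume by factor 1.5 (V_new/V_old).
Step 2:
                   A          C          M
  Initial   0.003772      6.039    0.09022
  Change    0.003094   0.003094  -0.001547
  Equil     0.006866      6.042    0.08867
  solve Keq expr → x = -0.001547; check Q = 51.53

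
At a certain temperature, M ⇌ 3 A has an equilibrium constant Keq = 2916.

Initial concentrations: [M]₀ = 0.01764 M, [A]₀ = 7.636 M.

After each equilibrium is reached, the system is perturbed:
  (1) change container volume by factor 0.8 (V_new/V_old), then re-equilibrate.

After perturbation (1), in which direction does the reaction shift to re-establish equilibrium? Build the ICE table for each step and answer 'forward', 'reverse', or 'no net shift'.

Direction: reverse

Q₀ = 2.5241e+04 vs Keq = 2916 ⇒ Q>K, reverse
Step 1:
                    M           A
  Initial     0.01764       7.636
  Change       0.1152     -0.3457
  Equil        0.1329        7.29
  solve Keq expr → x = -0.1152; check Q = 2916
Then change container volume by factor 0.8 (V_new/V_old).
Step 2:
                    M           A
  Initial      0.1661       9.113
  Change      0.07474     -0.2242
  Equil        0.2408       8.889
  solve Keq expr → x = -0.07474; check Q = 2916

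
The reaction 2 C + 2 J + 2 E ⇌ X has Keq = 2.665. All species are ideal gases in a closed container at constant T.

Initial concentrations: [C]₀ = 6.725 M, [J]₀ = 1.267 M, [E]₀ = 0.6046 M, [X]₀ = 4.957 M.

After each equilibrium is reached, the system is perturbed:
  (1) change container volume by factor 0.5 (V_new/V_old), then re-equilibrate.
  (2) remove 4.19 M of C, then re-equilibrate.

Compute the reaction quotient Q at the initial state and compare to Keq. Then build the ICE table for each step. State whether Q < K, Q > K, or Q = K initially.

Q₀ = 0.1868; Q < K (proceeds forward)

Q₀ = 0.1868 vs Keq = 2.665 ⇒ Q<K, forward
Step 1:
                    C           J           E           X
  Initial       6.725       1.267      0.6046       4.957
  Change      -0.3631     -0.3631     -0.3631      0.1816
  Equil         6.362      0.9039      0.2415       5.139
  solve Keq expr → x = 0.1816; check Q = 2.665
Then change container volume by factor 0.5 (V_new/V_old).
Step 2:
                    C           J           E           X
  Initial       12.72       1.808       0.483       10.28
  Change      -0.3713     -0.3713     -0.3713      0.1856
  Equil         12.35       1.436      0.1117       10.46
  solve Keq expr → x = 0.1856; check Q = 2.665
Then remove 4.19 M of C.
Step 3:
                    C           J           E           X
  Initial       8.162       1.436      0.1117       10.46
  Change       0.0504      0.0504      0.0504     -0.0252
  Equil         8.213       1.487      0.1621       10.44
  solve Keq expr → x = -0.0252; check Q = 2.665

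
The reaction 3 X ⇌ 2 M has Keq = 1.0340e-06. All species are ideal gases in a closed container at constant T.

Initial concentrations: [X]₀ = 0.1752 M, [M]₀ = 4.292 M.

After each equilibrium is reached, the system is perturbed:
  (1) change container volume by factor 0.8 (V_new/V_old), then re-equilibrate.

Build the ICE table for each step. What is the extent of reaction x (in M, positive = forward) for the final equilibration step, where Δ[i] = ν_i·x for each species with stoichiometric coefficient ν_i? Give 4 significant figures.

Q₀ = 3425 vs Keq = 1.0340e-06 ⇒ Q>K, reverse
Step 1:
                    X           M
  I            0.1752       4.292
  C             6.412      -4.275
  E             6.587     0.01719
  solve Keq expr → x = -2.137; check Q = 1.0340e-06
Then change container volume by factor 0.8 (V_new/V_old).
Step 2:
                    X           M
  I             8.234     0.02149
  C          -0.00378     0.00252
  E              8.23     0.02401
  solve Keq expr → x = 0.00126; check Q = 1.0340e-06

x = 0.00126 M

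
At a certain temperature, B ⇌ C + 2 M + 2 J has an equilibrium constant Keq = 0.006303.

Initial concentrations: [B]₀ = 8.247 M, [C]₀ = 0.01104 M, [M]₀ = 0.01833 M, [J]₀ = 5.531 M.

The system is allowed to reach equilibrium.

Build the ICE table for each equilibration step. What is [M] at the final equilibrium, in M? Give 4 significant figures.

Q₀ = 1.3760e-05 vs Keq = 0.006303 ⇒ Q<K, forward
Step 1:
                   B          C          M          J
  I            8.247    0.01104    0.01833      5.531
  C         -0.06406    0.06406     0.1281     0.1281
  E            8.183     0.0751     0.1464      5.659
  solve Keq expr → x = 0.06406; check Q = 0.006303

[M]_eq = 0.1464 M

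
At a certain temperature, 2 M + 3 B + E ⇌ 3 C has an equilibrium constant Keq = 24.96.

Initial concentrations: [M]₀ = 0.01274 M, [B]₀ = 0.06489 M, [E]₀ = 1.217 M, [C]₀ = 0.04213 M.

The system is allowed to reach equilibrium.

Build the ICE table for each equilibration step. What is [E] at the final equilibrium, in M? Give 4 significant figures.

[E]_eq = 1.223 M

Q₀ = 1386 vs Keq = 24.96 ⇒ Q>K, reverse
Step 1:
                  M         B         E         C
  init      0.01274   0.06489     1.217   0.04213
  Δ         0.01285   0.01928  0.006427  -0.01928
  eq        0.02559   0.08417     1.223   0.02285
  solve Keq expr → x = -0.006427; check Q = 24.96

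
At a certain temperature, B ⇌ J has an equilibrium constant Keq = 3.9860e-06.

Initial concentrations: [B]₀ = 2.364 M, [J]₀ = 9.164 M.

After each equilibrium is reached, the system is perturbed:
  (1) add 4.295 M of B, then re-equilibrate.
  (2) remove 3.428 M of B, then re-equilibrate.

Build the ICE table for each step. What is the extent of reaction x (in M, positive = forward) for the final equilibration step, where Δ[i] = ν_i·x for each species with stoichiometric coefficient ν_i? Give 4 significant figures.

Q₀ = 3.876 vs Keq = 3.9860e-06 ⇒ Q>K, reverse
Step 1:
                  B         J
  Initial     2.364     9.164
  Change      9.164    -9.164
  Equil       11.53 4.5950e-05
  solve Keq expr → x = -9.164; check Q = 3.9860e-06
Then add 4.295 M of B.
Step 2:
                  B         J
  Initial     15.82 4.5950e-05
  Change  -1.7120e-05 1.7120e-05
  Equil       15.82 6.3070e-05
  solve Keq expr → x = 1.7120e-05; check Q = 3.9860e-06
Then remove 3.428 M of B.
Step 3:
                  B         J
  Initial     12.39 6.3070e-05
  Change  1.3664e-05 -1.3664e-05
  Equil       12.39 4.9406e-05
  solve Keq expr → x = -1.3664e-05; check Q = 3.9860e-06

x = -1.3664e-05 M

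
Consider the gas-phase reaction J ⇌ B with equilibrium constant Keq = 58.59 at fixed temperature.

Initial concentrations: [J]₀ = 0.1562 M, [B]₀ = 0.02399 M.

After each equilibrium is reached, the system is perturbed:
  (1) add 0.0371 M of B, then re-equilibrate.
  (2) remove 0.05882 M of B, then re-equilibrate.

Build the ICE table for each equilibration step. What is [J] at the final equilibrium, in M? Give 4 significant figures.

Q₀ = 0.1536 vs Keq = 58.59 ⇒ Q<K, forward
Step 1:
                    J           B
  Initial      0.1562     0.02399
  Change      -0.1532      0.1532
  Equil      0.003024      0.1772
  solve Keq expr → x = 0.1532; check Q = 58.59
Then add 0.0371 M of B.
Step 2:
                    J           B
  Initial    0.003024      0.2143
  Change   6.2259e-04 -6.2259e-04
  Equil      0.003646      0.2136
  solve Keq expr → x = -6.2259e-04; check Q = 58.59
Then remove 0.05882 M of B.
Step 3:
                    J           B
  Initial    0.003646      0.1548
  Change  -9.8708e-04  9.8708e-04
  Equil      0.002659      0.1558
  solve Keq expr → x = 9.8708e-04; check Q = 58.59

[J]_eq = 0.002659 M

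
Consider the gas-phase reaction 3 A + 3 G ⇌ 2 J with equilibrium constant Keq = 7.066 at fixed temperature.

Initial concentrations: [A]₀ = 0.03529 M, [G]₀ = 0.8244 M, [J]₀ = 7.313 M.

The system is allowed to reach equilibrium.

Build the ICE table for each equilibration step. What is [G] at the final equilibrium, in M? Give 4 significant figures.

Q₀ = 2.1718e+06 vs Keq = 7.066 ⇒ Q>K, reverse
Step 1:
                  A         G         J
  Initial   0.03529    0.8244     7.313
  Change     0.9843    0.9843   -0.6562
  Equil        1.02     1.809     6.657
  solve Keq expr → x = -0.3281; check Q = 7.066

[G]_eq = 1.809 M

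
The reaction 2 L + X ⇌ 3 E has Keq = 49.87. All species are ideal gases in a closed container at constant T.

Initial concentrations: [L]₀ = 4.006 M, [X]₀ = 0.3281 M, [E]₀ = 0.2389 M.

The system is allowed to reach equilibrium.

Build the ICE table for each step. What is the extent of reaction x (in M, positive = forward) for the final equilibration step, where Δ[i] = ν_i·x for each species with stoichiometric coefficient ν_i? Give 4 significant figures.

x = 0.3249 M

Q₀ = 0.00259 vs Keq = 49.87 ⇒ Q<K, forward
Step 1:
                    L           X           E
  Initial       4.006      0.3281      0.2389
  Change      -0.6498     -0.3249      0.9748
  Equil         3.356    0.003182       1.214
  solve Keq expr → x = 0.3249; check Q = 49.87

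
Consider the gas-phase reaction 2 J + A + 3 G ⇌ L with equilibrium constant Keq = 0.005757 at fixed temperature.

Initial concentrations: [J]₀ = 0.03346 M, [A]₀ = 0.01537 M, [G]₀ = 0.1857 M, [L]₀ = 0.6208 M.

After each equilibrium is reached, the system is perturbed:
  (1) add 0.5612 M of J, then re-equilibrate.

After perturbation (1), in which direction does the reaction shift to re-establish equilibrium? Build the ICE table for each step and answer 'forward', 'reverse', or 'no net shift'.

Direction: forward

Q₀ = 5.6337e+06 vs Keq = 0.005757 ⇒ Q>K, reverse
Step 1:
                   J          A          G          L
  init       0.03346    0.01537     0.1857     0.6208
  Δ            1.169     0.5844      1.753    -0.5844
  eq           1.202     0.5998      1.939    0.03638
  solve Keq expr → x = -0.5844; check Q = 0.005757
Then add 0.5612 M of J.
Step 2:
                   J          A          G          L
  init         1.763     0.5998      1.939    0.03638
  Δ         -0.05197   -0.02598   -0.07795    0.02598
  eq           1.712     0.5738      1.861    0.06237
  solve Keq expr → x = 0.02598; check Q = 0.005757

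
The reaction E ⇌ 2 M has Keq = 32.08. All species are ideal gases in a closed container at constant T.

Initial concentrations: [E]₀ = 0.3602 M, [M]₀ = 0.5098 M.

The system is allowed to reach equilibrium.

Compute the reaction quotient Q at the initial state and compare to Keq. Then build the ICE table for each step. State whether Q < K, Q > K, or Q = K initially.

Q₀ = 0.7215 vs Keq = 32.08 ⇒ Q<K, forward
Step 1:
                    E           M
  init         0.3602      0.5098
  Δ           -0.3191      0.6382
  eq          0.04108       1.148
  solve Keq expr → x = 0.3191; check Q = 32.08

Q₀ = 0.7215; Q < K (proceeds forward)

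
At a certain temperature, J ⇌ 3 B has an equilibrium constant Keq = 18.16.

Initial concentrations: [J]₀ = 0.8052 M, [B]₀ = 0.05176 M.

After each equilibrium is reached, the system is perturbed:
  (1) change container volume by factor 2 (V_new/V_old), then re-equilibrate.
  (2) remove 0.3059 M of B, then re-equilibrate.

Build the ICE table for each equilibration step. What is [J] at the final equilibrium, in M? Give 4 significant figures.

[J]_eq = 0.03177 M

Q₀ = 1.7222e-04 vs Keq = 18.16 ⇒ Q<K, forward
Step 1:
                  J         B
  I          0.8052   0.05176
  C         -0.5433      1.63
  E          0.2619     1.682
  solve Keq expr → x = 0.5433; check Q = 18.16
Then change container volume by factor 2 (V_new/V_old).
Step 2:
                  J         B
  I          0.1309    0.8408
  C        -0.06809    0.2043
  E         0.06286     1.045
  solve Keq expr → x = 0.06809; check Q = 18.16
Then remove 0.3059 M of B.
Step 3:
                  J         B
  I         0.06286    0.7392
  C        -0.03109   0.09327
  E         0.03177    0.8325
  solve Keq expr → x = 0.03109; check Q = 18.16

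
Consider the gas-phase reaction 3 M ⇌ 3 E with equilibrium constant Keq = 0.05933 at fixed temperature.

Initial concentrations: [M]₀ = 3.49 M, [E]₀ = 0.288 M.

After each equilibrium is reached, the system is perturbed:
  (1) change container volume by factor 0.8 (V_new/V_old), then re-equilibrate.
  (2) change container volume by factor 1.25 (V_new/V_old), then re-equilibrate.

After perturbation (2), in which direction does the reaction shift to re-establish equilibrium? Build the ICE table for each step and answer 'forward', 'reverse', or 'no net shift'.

Q₀ = 5.6195e-04 vs Keq = 0.05933 ⇒ Q<K, forward
Step 1:
                    M           E
  init           3.49       0.288
  Δ           -0.7721      0.7721
  eq            2.718        1.06
  solve Keq expr → x = 0.2574; check Q = 0.05933
Then change container volume by factor 0.8 (V_new/V_old).
Step 2:
                    M           E
  init          3.397       1.325
  Δ                 0           0
  eq            3.397       1.325
  solve Keq expr → x = 0; check Q = 0.05933
Then change container volume by factor 1.25 (V_new/V_old).
Step 3:
                    M           E
  init          2.718        1.06
  Δ                 0           0
  eq            2.718        1.06
  solve Keq expr → x = 0; check Q = 0.05933

Direction: no net shift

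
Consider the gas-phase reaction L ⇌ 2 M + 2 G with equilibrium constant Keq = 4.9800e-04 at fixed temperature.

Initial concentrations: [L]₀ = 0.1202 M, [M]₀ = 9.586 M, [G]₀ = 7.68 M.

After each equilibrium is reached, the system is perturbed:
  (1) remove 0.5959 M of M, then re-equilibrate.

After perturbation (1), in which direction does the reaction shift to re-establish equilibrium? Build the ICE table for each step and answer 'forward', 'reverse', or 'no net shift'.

Q₀ = 4.5091e+04 vs Keq = 4.9800e-04 ⇒ Q>K, reverse
Step 1:
                   L          M          G
  I           0.1202      9.586       7.68
  C            3.829     -7.657     -7.657
  E            3.949      1.929    0.02299
  solve Keq expr → x = -3.829; check Q = 4.9800e-04
Then remove 0.5959 M of M.
Step 2:
                   L          M          G
  I            3.949      1.333    0.02299
  C        -0.005004    0.01001    0.01001
  E            3.944      1.343      0.033
  solve Keq expr → x = 0.005004; check Q = 4.9800e-04

Direction: forward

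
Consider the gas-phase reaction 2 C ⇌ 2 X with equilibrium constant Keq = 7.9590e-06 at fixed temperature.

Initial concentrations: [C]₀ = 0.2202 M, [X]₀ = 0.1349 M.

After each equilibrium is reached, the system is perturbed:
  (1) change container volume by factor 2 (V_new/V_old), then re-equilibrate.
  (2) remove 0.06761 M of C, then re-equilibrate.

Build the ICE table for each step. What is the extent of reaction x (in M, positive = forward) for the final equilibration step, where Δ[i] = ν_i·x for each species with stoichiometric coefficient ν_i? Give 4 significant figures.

x = -9.5101e-05 M

Q₀ = 0.3753 vs Keq = 7.9590e-06 ⇒ Q>K, reverse
Step 1:
                  C         X
  init       0.2202    0.1349
  Δ          0.1339   -0.1339
  eq         0.3541 9.9898e-04
  solve Keq expr → x = -0.06695; check Q = 7.9590e-06
Then change container volume by factor 2 (V_new/V_old).
Step 2:
                  C         X
  init       0.1771 4.9949e-04
  Δ               0         0
  eq         0.1771 4.9949e-04
  solve Keq expr → x = 0; check Q = 7.9590e-06
Then remove 0.06761 M of C.
Step 3:
                  C         X
  init       0.1094 4.9949e-04
  Δ       1.9020e-04 -1.9020e-04
  eq         0.1096 3.0929e-04
  solve Keq expr → x = -9.5101e-05; check Q = 7.9590e-06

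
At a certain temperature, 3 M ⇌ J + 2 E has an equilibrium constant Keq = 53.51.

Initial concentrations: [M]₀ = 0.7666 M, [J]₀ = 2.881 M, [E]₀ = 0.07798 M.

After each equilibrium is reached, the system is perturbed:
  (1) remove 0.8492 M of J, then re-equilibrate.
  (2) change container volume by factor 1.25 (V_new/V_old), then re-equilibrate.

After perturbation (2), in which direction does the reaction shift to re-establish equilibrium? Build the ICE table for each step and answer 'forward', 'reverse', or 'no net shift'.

Direction: no net shift

Q₀ = 0.03889 vs Keq = 53.51 ⇒ Q<K, forward
Step 1:
                   M          J          E
  init        0.7666      2.881    0.07798
  Δ          -0.5436     0.1812     0.3624
  eq           0.223      3.062     0.4403
  solve Keq expr → x = 0.1812; check Q = 53.51
Then remove 0.8492 M of J.
Step 2:
                   M          J          E
  init         0.223      2.213     0.4403
  Δ         -0.01889   0.006298     0.0126
  eq          0.2042      2.219     0.4529
  solve Keq expr → x = 0.006298; check Q = 53.51
Then change container volume by factor 1.25 (V_new/V_old).
Step 3:
                   M          J          E
  init        0.1633      1.775     0.3624
  Δ                0          0          0
  eq          0.1633      1.775     0.3624
  solve Keq expr → x = 0; check Q = 53.51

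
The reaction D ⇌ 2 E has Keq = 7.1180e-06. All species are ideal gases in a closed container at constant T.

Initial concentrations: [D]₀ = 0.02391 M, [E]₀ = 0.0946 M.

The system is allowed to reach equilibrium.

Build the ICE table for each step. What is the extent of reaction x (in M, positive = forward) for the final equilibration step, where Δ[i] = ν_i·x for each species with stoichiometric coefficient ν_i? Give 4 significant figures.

Q₀ = 0.3743 vs Keq = 7.1180e-06 ⇒ Q>K, reverse
Step 1:
                    D           E
  I           0.02391      0.0946
  C           0.04694    -0.09389
  E           0.07085  7.1017e-04
  solve Keq expr → x = -0.04694; check Q = 7.1180e-06

x = -0.04694 M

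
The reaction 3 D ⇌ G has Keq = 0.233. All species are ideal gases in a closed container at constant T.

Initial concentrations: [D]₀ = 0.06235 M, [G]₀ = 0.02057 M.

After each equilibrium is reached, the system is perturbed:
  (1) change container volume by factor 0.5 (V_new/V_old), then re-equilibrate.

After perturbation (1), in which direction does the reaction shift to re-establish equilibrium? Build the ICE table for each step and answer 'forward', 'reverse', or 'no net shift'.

Q₀ = 84.86 vs Keq = 0.233 ⇒ Q>K, reverse
Step 1:
                  D         G
  I         0.06235   0.02057
  C         0.06042  -0.02014
  E          0.1228 4.3112e-04
  solve Keq expr → x = -0.02014; check Q = 0.233
Then change container volume by factor 0.5 (V_new/V_old).
Step 2:
                  D         G
  I          0.2455 8.6224e-04
  C       -0.006911  0.002304
  E          0.2386  0.003166
  solve Keq expr → x = 0.002304; check Q = 0.233

Direction: forward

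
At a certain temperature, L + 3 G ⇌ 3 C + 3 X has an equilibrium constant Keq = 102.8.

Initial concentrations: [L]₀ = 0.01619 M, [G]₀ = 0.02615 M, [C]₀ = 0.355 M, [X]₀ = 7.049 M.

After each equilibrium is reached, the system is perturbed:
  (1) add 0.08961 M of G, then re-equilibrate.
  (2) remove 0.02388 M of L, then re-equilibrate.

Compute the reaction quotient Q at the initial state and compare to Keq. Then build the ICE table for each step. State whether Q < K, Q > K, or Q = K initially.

Q₀ = 5.4126e+07; Q > K (proceeds reverse)

Q₀ = 5.4126e+07 vs Keq = 102.8 ⇒ Q>K, reverse
Step 1:
                    L           G           C           X
  I           0.01619     0.02615       0.355       7.049
  C           0.08724      0.2617     -0.2617     -0.2617
  E            0.1034      0.2879     0.09327       6.787
  solve Keq expr → x = -0.08724; check Q = 102.8
Then add 0.08961 M of G.
Step 2:
                    L           G           C           X
  I            0.1034      0.3775     0.09327       6.787
  C         -0.006593    -0.01978     0.01978     0.01978
  E           0.09684      0.3577       0.113       6.807
  solve Keq expr → x = 0.006593; check Q = 102.8
Then remove 0.02388 M of L.
Step 3:
                    L           G           C           X
  I           0.07296      0.3577       0.113       6.807
  C          0.002323    0.006968   -0.006968   -0.006968
  E           0.07528      0.3647      0.1061         6.8
  solve Keq expr → x = -0.002323; check Q = 102.8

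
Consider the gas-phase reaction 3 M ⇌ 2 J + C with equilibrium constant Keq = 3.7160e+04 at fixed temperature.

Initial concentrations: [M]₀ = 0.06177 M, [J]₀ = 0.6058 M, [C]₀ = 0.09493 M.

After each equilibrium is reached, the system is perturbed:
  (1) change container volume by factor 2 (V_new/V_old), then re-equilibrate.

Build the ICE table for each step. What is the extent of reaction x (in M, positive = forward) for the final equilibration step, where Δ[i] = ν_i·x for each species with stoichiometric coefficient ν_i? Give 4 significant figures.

Q₀ = 147.8 vs Keq = 3.7160e+04 ⇒ Q<K, forward
Step 1:
                  M         J         C
  init      0.06177    0.6058   0.09493
  Δ        -0.05105   0.03403   0.01702
  eq        0.01072    0.6398    0.1119
  solve Keq expr → x = 0.01702; check Q = 3.7160e+04
Then change container volume by factor 2 (V_new/V_old).
Step 2:
                  M         J         C
  init     0.005362    0.3199   0.05597
  Δ               0         0         0
  eq       0.005362    0.3199   0.05597
  solve Keq expr → x = 0; check Q = 3.7160e+04

x = 0 M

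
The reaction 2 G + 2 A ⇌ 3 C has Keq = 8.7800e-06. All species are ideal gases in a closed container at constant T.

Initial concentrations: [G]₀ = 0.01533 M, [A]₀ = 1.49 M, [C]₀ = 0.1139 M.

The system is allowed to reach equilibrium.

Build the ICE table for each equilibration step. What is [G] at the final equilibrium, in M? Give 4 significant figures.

Q₀ = 2.832 vs Keq = 8.7800e-06 ⇒ Q>K, reverse
Step 1:
                   G          A          C
  I          0.01533       1.49     0.1139
  C          0.07228    0.07228    -0.1084
  E          0.08761      1.562   0.005479
  solve Keq expr → x = -0.03614; check Q = 8.7800e-06

[G]_eq = 0.08761 M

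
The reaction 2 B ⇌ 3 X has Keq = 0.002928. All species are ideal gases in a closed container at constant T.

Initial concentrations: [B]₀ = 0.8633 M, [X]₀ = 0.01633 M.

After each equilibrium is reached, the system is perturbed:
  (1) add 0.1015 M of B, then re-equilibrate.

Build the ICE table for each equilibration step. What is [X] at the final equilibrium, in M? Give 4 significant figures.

[X]_eq = 0.1321 M

Q₀ = 5.8430e-06 vs Keq = 0.002928 ⇒ Q<K, forward
Step 1:
                    B           X
  Initial      0.8633     0.01633
  Change     -0.07079      0.1062
  Equil        0.7925      0.1225
  solve Keq expr → x = 0.0354; check Q = 0.002928
Then add 0.1015 M of B.
Step 2:
                    B           X
  Initial       0.894      0.1225
  Change    -0.006409    0.009614
  Equil        0.8876      0.1321
  solve Keq expr → x = 0.003205; check Q = 0.002928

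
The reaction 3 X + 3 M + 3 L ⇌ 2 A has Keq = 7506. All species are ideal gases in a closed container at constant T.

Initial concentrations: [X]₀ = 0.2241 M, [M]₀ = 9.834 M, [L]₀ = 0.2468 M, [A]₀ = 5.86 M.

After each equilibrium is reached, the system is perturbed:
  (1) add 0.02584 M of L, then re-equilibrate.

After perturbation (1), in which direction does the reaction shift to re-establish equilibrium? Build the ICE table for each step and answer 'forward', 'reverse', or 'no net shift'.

Direction: forward

Q₀ = 213.4 vs Keq = 7506 ⇒ Q<K, forward
Step 1:
                   X          M          L          A
  Initial     0.2241      9.834     0.2468       5.86
  Change     -0.1038    -0.1038    -0.1038    0.06922
  Equil       0.1203       9.73      0.143      5.929
  solve Keq expr → x = 0.03461; check Q = 7506
Then add 0.02584 M of L.
Step 2:
                   X          M          L          A
  Initial     0.1203       9.73     0.1688      5.929
  Change    -0.01106   -0.01106   -0.01106   0.007371
  Equil       0.1092      9.719     0.1578      5.937
  solve Keq expr → x = 0.003685; check Q = 7506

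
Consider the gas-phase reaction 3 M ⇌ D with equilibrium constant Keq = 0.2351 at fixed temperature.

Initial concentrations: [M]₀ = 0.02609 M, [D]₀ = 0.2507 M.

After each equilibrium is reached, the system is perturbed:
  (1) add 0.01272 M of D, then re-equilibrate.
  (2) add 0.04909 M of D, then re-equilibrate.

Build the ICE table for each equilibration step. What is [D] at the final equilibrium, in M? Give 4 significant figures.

[D]_eq = 0.08435 M

Q₀ = 1.4117e+04 vs Keq = 0.2351 ⇒ Q>K, reverse
Step 1:
                    M           D
  Initial     0.02609      0.2507
  Change       0.5884     -0.1961
  Equil        0.6145     0.05456
  solve Keq expr → x = -0.1961; check Q = 0.2351
Then add 0.01272 M of D.
Step 2:
                    M           D
  Initial      0.6145     0.06728
  Change      0.02089   -0.006964
  Equil        0.6354     0.06031
  solve Keq expr → x = -0.006964; check Q = 0.2351
Then add 0.04909 M of D.
Step 3:
                    M           D
  Initial      0.6354      0.1094
  Change      0.07516    -0.02505
  Equil        0.7106     0.08435
  solve Keq expr → x = -0.02505; check Q = 0.2351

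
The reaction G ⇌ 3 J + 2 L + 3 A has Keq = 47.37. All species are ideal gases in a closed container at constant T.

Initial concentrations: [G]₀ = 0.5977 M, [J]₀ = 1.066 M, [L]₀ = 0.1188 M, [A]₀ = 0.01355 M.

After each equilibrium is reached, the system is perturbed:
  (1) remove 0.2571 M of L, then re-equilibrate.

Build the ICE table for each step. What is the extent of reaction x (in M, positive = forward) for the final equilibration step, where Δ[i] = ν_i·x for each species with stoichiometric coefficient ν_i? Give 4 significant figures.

Q₀ = 7.1161e-08 vs Keq = 47.37 ⇒ Q<K, forward
Step 1:
                    G           J           L           A
  Initial      0.5977       1.066      0.1188     0.01355
  Change        -0.37        1.11      0.7401        1.11
  Equil        0.2277       2.176      0.8589       1.124
  solve Keq expr → x = 0.37; check Q = 47.37
Then remove 0.2571 M of L.
Step 2:
                    G           J           L           A
  Initial      0.2277       2.176      0.6018       1.124
  Change     -0.03122     0.09365     0.06243     0.09365
  Equil        0.1964        2.27      0.6642       1.217
  solve Keq expr → x = 0.03122; check Q = 47.37

x = 0.03122 M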